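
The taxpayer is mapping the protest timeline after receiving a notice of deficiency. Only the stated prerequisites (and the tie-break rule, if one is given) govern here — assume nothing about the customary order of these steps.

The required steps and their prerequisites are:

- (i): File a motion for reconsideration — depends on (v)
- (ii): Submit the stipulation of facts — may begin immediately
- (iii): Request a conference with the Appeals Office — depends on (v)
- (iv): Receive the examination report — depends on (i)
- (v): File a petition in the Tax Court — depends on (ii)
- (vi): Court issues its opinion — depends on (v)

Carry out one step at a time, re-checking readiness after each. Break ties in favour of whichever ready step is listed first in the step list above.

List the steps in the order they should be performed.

(ii), (v), (i), (iii), (iv), (vi)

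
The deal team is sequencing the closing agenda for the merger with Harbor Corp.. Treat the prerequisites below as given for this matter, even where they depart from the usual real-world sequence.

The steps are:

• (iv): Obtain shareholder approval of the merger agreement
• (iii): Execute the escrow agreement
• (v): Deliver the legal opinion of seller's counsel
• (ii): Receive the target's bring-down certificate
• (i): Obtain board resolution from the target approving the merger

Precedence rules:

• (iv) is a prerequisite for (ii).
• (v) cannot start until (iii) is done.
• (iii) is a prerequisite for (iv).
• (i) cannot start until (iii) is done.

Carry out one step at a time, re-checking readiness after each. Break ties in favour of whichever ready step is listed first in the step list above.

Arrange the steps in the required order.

(iii) is the only step with nothing outstanding, so it goes first.
Now (iv), (v) and (i) have their prerequisites met. (iv) is listed earlier, so (iv) next.
Now (v), (ii) and (i) have their prerequisites met. (v) is listed earlier, so (v) next.
Now (ii) and (i) have their prerequisites met. (ii) is listed earlier, so (ii) next.
Next only (i) has its prerequisites met → (i).

(iii), (iv), (v), (ii), (i)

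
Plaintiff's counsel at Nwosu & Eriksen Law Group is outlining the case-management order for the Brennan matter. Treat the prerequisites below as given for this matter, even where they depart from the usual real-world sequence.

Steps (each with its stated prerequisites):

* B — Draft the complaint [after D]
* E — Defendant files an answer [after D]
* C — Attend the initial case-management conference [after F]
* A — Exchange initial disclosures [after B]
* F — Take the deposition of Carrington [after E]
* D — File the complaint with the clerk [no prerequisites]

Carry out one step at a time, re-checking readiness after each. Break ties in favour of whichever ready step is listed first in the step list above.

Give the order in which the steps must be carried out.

Only D has no prerequisites, so it is first.
Now B and E have their prerequisites met. B is listed earlier, so B next.
Ready: E and A. E is listed earlier → E.
F now also ready, so the ready set is {A, F}; A is listed earlier → A.
F needed E, now all done → F.
That leaves C as the only ready step → C.

D B E A F C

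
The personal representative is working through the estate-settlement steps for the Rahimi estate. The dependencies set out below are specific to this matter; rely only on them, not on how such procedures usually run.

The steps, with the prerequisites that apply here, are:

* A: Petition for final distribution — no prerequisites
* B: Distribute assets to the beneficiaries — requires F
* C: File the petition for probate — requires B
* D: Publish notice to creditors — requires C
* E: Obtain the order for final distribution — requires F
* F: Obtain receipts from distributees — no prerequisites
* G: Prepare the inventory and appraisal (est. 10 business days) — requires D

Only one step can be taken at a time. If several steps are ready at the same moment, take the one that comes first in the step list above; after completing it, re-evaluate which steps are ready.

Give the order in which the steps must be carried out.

A, F, B, C, D, E, G

Nothing is required for A and F. A is listed earlier → A first.
F is the only step now ready → F.
B and E are both available; B is listed earlier → B.
Now C and E have their prerequisites met. C is listed earlier, so C next.
Ready: D and E. D is listed earlier → D.
E and G are both available; E is listed earlier → E.
G needed D, now all done → G.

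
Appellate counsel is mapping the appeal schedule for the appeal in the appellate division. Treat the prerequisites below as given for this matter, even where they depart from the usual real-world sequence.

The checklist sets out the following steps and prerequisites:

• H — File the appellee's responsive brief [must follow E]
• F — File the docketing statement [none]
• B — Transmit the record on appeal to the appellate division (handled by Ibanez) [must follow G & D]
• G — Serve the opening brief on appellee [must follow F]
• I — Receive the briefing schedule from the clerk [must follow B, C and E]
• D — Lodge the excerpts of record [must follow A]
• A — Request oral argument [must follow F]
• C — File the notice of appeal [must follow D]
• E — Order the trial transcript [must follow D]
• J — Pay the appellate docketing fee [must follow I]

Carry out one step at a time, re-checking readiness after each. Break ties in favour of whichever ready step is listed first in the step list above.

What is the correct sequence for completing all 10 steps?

F G A D B C E H I J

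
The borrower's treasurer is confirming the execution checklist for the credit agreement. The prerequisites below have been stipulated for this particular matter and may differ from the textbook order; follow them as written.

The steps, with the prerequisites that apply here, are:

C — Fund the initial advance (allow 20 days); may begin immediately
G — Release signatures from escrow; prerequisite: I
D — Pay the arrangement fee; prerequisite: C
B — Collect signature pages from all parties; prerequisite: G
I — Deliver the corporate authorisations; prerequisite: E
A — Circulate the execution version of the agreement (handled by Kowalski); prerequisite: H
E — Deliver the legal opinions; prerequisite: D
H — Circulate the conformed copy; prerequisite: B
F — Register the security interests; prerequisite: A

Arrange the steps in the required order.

C, D, E, I, G, B, H, A, F

C is the only step with nothing outstanding, so it goes first.
D needed C, now all done → D.
Next only E has its prerequisites met → E.
Next only I has its prerequisites met → I.
G needed I, now all done → G.
B needed G, now all done → B.
Next only H has its prerequisites met → H.
That leaves A as the only ready step → A.
That leaves F as the only ready step → F.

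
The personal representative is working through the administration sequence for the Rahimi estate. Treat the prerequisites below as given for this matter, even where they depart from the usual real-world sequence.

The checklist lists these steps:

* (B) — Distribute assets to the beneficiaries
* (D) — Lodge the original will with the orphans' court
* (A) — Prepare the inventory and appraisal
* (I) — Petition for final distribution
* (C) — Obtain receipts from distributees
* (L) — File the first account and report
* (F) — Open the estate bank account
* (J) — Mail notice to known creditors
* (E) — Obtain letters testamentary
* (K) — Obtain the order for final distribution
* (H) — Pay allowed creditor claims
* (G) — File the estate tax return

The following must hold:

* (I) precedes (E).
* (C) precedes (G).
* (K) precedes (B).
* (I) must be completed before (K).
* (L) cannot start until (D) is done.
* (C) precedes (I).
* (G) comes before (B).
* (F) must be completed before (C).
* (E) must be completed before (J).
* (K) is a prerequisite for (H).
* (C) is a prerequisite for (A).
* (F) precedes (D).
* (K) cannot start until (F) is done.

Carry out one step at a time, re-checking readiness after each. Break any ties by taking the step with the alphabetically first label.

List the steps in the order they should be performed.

(F), (C), (A), (D), (G), (I), (E), (J), (K), (B), (H), (L)

(F) is the only step with nothing outstanding, so it goes first.
(C) and (D) are both available; (C) has the earlier label → (C).
Now (A), (D), (G) and (I) have their prerequisites met. (A) has the earlier label, so (A) next.
(D), (G) and (I) are all available; (D) has the earlier label → (D).
(G), (I) and (L) are all available; (G) has the earlier label → (G).
Ready: (I) and (L). (I) has the earlier label → (I).
(E) and (K) now also ready, so the ready set is {(E), (K), (L)}; (E) has the earlier label → (E).
Ready: (J), (K) and (L). (J) has the earlier label → (J).
(K) and (L) are both available; (K) has the earlier label → (K).
(B) and (H) now also ready, so the ready set is {(B), (H), (L)}; (B) has the earlier label → (B).
(H) and (L) are both available; (H) has the earlier label → (H).
Next only (L) has its prerequisites met → (L).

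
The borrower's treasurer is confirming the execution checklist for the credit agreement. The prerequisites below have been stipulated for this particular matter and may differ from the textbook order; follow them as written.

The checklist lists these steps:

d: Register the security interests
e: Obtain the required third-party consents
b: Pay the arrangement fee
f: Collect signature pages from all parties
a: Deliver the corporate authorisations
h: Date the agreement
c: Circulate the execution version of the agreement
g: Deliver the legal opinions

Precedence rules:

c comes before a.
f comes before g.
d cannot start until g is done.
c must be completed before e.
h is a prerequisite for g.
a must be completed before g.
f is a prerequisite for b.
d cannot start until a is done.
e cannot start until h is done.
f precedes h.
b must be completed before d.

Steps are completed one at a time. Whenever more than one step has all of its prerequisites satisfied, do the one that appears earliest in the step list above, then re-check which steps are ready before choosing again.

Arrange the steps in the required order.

f → b → h → c → e → a → g → d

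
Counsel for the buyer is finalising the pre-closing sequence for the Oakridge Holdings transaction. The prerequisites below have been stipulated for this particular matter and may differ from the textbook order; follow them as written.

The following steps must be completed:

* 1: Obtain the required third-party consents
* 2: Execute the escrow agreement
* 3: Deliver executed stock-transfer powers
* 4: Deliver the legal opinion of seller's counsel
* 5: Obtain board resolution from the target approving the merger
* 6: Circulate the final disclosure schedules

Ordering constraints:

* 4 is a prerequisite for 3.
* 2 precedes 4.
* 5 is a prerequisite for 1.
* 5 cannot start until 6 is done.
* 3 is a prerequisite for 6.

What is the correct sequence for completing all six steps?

Only 2 has no prerequisites, so it is first.
4 needed 2, now all done → 4.
3 needed 4, now all done → 3.
6 needed 3, now all done → 6.
5 needed 6, now all done → 5.
1 is the only step now ready → 1.

2, 4, 3, 6, 5, 1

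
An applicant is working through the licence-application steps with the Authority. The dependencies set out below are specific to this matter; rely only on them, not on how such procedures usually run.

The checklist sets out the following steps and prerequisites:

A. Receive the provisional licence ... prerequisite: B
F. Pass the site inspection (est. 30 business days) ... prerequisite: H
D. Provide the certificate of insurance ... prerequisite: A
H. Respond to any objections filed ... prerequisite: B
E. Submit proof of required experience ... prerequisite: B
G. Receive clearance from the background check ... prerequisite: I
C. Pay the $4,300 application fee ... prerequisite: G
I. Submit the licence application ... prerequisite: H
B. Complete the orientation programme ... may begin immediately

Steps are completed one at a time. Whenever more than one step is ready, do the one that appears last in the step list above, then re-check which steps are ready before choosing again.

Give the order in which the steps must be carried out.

B has no prerequisites → B first.
E, H and A are all available; E is listed later → E.
Ready: H and A. H is listed later → H.
Now I, F and A have their prerequisites met. I is listed later, so I next.
G now also ready, so the ready set is {G, F, A}; G is listed later → G.
C, F and A are all available; C is listed later → C.
F and A are both available; F is listed later → F.
A needed B, now all done → A.
D needed A, now all done → D.

B, E, H, I, G, C, F, A, D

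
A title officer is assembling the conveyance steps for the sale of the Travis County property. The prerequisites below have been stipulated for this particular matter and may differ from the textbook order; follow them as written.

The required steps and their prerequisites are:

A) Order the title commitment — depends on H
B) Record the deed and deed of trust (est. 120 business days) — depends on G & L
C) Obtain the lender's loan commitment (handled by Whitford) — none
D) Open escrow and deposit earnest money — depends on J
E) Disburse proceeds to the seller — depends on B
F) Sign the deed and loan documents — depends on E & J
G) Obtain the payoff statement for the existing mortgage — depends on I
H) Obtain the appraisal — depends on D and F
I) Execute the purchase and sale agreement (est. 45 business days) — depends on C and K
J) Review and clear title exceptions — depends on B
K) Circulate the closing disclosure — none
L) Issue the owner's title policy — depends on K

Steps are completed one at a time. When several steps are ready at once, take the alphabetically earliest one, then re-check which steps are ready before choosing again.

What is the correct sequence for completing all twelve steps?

C, K, I, G, L, B, E, J, D, F, H, A

C and K have no prerequisites; C has the earlier label, so C is first.
Next only K has its prerequisites met → K.
Now I and L have their prerequisites met. I has the earlier label, so I next.
G and L are both available; G has the earlier label → G.
L needed K, now all done → L.
B needed G and L, now all done → B.
Ready: E and J. E has the earlier label → E.
J needed B, now all done → J.
D and F are both available; D has the earlier label → D.
F needed E and J, now all done → F.
H is the only step now ready → H.
Next only A has its prerequisites met → A.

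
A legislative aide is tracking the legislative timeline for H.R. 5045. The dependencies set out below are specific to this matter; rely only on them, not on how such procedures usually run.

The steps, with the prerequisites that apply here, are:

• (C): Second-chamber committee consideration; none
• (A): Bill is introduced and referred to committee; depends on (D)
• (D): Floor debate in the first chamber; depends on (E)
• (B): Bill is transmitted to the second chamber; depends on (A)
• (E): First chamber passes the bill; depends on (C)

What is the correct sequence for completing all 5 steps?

(C) (E) (D) (A) (B)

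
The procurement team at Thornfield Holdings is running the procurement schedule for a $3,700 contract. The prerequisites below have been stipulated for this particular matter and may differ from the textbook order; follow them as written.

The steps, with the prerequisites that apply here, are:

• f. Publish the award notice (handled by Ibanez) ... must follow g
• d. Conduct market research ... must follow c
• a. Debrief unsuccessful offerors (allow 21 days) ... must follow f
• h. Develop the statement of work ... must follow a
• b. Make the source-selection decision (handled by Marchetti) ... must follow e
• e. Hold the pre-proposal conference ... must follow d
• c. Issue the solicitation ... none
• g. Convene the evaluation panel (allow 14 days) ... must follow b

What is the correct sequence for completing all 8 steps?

c d e b g f a h

c is the only step with nothing outstanding, so it goes first.
d is the only step now ready → d.
e needed d, now all done → e.
b is the only step now ready → b.
g needed b, now all done → g.
Next only f has its prerequisites met → f.
a is the only step now ready → a.
That leaves h as the only ready step → h.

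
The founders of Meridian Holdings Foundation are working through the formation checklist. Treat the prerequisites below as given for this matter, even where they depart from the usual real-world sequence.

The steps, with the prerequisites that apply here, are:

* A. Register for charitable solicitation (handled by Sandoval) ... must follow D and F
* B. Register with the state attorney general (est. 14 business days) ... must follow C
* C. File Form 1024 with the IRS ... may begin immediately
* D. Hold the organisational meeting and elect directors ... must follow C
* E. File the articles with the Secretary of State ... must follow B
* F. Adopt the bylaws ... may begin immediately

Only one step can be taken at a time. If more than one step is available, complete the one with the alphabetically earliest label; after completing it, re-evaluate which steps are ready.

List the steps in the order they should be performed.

C, B, D, E, F, A

Nothing is required for C and F. C has the earlier label → C first.
B and D now also ready, so the ready set is {B, D, F}; B has the earlier label → B.
E now also ready, so the ready set is {D, E, F}; D has the earlier label → D.
Ready: E and F. E has the earlier label → E.
F is the only step now ready → F.
A is the only step now ready → A.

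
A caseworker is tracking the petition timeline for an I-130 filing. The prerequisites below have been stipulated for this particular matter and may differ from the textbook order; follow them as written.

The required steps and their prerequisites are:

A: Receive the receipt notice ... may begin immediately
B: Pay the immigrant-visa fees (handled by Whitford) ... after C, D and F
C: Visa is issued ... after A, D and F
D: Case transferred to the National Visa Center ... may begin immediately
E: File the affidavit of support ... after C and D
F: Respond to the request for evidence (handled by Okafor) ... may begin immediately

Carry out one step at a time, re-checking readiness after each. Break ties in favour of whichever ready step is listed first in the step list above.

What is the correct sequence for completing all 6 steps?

A → D → F → C → B → E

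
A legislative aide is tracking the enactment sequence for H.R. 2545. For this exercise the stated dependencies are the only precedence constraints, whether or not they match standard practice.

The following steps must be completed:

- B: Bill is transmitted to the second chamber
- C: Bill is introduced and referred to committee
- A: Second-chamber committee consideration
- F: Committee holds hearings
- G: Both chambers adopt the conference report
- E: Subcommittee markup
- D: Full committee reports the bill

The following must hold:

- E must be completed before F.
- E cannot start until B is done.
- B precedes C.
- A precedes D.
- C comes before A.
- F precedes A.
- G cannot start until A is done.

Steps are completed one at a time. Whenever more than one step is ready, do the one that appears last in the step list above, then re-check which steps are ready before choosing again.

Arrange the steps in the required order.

B has no prerequisites → B first.
E and C are both available; E is listed later → E.
F now also ready, so the ready set is {F, C}; F is listed later → F.
C needed B, now all done → C.
A is the only step now ready → A.
Now D and G have their prerequisites met. D is listed later, so D next.
That leaves G as the only ready step → G.

B, E, F, C, A, D, G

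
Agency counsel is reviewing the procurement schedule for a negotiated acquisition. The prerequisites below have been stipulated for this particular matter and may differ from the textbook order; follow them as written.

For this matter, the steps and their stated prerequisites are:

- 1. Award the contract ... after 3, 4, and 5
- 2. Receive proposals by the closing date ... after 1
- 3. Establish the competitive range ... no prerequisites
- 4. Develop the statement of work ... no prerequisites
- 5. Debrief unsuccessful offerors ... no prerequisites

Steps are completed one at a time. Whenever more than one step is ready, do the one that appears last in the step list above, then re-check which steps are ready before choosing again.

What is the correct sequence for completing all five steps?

5, 4 and 3 have no prerequisites; 5 is listed later, so 5 is first.
Now 4 and 3 have their prerequisites met. 4 is listed later, so 4 next.
3 is the only step now ready → 3.
Next only 1 has its prerequisites met → 1.
2 is the only step now ready → 2.

5, 4, 3, 1, 2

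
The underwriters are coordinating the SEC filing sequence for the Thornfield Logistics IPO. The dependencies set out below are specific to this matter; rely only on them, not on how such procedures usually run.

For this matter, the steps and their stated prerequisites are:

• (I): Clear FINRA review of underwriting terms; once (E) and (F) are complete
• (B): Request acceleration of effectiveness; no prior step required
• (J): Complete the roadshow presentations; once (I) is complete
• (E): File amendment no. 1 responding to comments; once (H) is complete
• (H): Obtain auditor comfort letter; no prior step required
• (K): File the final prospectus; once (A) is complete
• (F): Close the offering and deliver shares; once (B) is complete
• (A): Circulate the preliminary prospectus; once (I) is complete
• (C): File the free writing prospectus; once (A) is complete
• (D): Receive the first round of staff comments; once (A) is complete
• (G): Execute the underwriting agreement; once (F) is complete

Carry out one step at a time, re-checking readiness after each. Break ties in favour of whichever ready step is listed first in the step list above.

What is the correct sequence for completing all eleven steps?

(B), (H), (E), (F), (I), (J), (A), (K), (C), (D), (G)

Nothing is required for (B) and (H). (B) is listed earlier → (B) first.
(F) now also ready, so the ready set is {(H), (F)}; (H) is listed earlier → (H).
Ready: (E) and (F). (E) is listed earlier → (E).
Next only (F) has its prerequisites met → (F).
(I) and (G) are both available; (I) is listed earlier → (I).
Now (J), (A) and (G) have their prerequisites met. (J) is listed earlier, so (J) next.
(A) and (G) are both available; (A) is listed earlier → (A).
(K), (C) and (D) now also ready, so the ready set is {(K), (C), (D), (G)}; (K) is listed earlier → (K).
Now (C), (D) and (G) have their prerequisites met. (C) is listed earlier, so (C) next.
(D) and (G) are both available; (D) is listed earlier → (D).
(G) needed (F), now all done → (G).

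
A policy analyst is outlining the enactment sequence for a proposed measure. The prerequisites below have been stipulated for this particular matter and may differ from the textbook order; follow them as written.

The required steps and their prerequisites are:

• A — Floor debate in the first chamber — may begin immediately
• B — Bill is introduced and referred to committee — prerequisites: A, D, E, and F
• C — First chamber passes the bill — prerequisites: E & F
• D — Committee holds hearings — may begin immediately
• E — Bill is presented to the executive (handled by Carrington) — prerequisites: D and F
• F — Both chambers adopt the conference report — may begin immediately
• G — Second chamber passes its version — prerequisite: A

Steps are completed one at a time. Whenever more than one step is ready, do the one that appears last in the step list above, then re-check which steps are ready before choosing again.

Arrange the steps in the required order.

F → D → E → C → A → G → B

F, D and A have no prerequisites; F is listed later, so F is first.
Ready: D and A. D is listed later → D.
E and A are both available; E is listed later → E.
C now also ready, so the ready set is {C, A}; C is listed later → C.
Next only A has its prerequisites met → A.
Ready: G and B. G is listed later → G.
B is the only step now ready → B.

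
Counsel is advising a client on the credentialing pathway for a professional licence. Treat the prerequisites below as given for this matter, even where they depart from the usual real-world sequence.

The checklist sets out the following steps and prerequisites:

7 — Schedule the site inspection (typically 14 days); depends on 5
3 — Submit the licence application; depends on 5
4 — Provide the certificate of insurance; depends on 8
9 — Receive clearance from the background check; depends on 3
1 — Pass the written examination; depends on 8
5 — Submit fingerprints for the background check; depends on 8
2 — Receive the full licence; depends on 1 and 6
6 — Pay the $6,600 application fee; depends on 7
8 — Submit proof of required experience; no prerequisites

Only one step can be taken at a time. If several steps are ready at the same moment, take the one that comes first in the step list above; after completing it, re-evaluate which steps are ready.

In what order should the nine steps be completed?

8 has no prerequisites → 8 first.
Now 4, 1 and 5 have their prerequisites met. 4 is listed earlier, so 4 next.
1 and 5 are both available; 1 is listed earlier → 1.
5 needed 8, now all done → 5.
7 and 3 are both available; 7 is listed earlier → 7.
6 now also ready, so the ready set is {3, 6}; 3 is listed earlier → 3.
Now 9 and 6 have their prerequisites met. 9 is listed earlier, so 9 next.
6 needed 7, now all done → 6.
2 needed 1 and 6, now all done → 2.

8 → 4 → 1 → 5 → 7 → 3 → 9 → 6 → 2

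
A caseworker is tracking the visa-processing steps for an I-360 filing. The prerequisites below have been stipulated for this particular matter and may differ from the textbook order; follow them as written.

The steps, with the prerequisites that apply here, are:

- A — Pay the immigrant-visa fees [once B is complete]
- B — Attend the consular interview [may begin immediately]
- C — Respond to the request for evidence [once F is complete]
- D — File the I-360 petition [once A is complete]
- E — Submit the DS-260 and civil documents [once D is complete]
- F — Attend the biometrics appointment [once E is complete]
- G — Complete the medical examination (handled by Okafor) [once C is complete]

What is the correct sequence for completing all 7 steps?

Only B has no prerequisites, so it is first.
A needed B, now all done → A.
That leaves D as the only ready step → D.
E is the only step now ready → E.
That leaves F as the only ready step → F.
That leaves C as the only ready step → C.
G needed C, now all done → G.

B, A, D, E, F, C, G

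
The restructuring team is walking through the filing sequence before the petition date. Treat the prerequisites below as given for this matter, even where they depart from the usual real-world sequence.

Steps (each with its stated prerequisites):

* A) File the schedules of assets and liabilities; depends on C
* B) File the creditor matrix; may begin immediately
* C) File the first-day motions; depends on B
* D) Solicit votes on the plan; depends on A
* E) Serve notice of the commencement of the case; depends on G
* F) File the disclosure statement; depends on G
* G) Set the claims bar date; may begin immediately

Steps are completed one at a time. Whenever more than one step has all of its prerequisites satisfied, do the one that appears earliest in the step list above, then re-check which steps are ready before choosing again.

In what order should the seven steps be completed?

B → C → A → D → G → E → F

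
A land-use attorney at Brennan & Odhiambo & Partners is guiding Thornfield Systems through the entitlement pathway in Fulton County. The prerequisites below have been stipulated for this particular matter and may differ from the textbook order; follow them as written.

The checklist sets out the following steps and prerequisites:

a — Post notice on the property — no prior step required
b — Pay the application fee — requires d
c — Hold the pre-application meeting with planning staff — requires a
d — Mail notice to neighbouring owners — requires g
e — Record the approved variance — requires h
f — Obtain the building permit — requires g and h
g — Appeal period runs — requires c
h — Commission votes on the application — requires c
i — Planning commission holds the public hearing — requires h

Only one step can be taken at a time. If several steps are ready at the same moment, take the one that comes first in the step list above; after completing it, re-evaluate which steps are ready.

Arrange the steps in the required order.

a is the only step with nothing outstanding, so it goes first.
c needed a, now all done → c.
Ready: g and h. g is listed earlier → g.
d now also ready, so the ready set is {d, h}; d is listed earlier → d.
Now b and h have their prerequisites met. b is listed earlier, so b next.
That leaves h as the only ready step → h.
Now e, f and i have their prerequisites met. e is listed earlier, so e next.
Ready: f and i. f is listed earlier → f.
i needed h, now all done → i.

a → c → g → d → b → h → e → f → i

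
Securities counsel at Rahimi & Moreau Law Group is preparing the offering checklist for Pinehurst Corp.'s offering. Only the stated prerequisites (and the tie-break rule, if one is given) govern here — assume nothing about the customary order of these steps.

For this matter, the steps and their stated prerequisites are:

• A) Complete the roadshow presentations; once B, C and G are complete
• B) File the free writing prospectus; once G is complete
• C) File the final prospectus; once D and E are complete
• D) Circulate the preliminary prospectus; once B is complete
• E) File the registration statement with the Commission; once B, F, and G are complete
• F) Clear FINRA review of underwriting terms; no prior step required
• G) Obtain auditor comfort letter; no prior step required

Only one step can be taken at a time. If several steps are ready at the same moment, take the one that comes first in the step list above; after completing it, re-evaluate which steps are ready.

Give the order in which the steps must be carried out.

F and G have no prerequisites; F is listed earlier, so F is first.
Next only G has its prerequisites met → G.
B needed G, now all done → B.
Ready: D and E. D is listed earlier → D.
That leaves E as the only ready step → E.
That leaves C as the only ready step → C.
A is the only step now ready → A.

F, G, B, D, E, C, A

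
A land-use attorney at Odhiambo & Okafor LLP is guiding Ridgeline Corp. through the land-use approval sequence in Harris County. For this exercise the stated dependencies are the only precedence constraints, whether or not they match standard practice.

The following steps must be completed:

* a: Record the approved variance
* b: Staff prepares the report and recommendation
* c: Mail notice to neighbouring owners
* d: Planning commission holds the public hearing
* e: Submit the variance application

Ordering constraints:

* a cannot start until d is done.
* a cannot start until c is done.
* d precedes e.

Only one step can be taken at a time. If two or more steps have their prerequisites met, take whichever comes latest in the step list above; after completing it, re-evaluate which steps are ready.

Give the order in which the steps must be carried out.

d → e → c → b → a

Nothing is required for d, c and b. d is listed later → d first.
e now also ready, so the ready set is {e, c, b}; e is listed later → e.
c and b are both available; c is listed later → c.
a now also ready, so the ready set is {b, a}; b is listed later → b.
a needed d and c, now all done → a.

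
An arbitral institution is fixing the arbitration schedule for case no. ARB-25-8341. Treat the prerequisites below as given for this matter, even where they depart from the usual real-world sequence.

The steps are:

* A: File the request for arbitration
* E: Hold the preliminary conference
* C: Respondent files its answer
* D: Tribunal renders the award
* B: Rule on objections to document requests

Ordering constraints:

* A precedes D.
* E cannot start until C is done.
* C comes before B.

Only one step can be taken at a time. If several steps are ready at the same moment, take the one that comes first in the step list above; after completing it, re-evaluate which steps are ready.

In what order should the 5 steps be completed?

A C E D B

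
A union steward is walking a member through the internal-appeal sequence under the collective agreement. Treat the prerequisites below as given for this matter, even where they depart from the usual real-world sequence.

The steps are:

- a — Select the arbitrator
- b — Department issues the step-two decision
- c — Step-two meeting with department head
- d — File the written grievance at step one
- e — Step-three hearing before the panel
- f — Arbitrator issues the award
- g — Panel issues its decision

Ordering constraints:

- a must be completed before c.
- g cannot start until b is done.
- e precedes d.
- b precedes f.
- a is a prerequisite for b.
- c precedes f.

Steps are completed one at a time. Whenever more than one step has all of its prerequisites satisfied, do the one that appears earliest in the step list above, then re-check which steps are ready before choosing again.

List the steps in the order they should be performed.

a and e have no prerequisites; a is listed earlier, so a is first.
Ready: b, c and e. b is listed earlier → b.
Ready: c, e and g. c is listed earlier → c.
Ready: e, f and g. e is listed earlier → e.
d now also ready, so the ready set is {d, f, g}; d is listed earlier → d.
Ready: f and g. f is listed earlier → f.
g needed b, now all done → g.

a → b → c → e → d → f → g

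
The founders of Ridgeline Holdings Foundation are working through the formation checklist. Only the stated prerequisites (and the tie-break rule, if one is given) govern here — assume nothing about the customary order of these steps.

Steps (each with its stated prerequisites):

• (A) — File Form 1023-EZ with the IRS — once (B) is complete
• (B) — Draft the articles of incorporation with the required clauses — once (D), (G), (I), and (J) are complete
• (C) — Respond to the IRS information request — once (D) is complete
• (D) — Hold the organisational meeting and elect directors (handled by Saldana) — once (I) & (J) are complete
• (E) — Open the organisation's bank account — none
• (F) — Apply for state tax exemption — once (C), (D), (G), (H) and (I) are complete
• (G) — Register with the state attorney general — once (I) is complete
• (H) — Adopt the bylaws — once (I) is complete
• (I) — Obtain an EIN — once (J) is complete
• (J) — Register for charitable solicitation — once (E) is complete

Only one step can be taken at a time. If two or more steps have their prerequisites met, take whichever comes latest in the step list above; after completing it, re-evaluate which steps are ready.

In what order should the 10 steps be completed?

(E) has no prerequisites → (E) first.
That leaves (J) as the only ready step → (J).
(I) needed (J), now all done → (I).
Ready: (H), (G) and (D). (H) is listed later → (H).
Ready: (G) and (D). (G) is listed later → (G).
(D) is the only step now ready → (D).
Now (C) and (B) have their prerequisites met. (C) is listed later, so (C) next.
(F) now also ready, so the ready set is {(F), (B)}; (F) is listed later → (F).
That leaves (B) as the only ready step → (B).
Next only (A) has its prerequisites met → (A).

(E), (J), (I), (H), (G), (D), (C), (F), (B), (A)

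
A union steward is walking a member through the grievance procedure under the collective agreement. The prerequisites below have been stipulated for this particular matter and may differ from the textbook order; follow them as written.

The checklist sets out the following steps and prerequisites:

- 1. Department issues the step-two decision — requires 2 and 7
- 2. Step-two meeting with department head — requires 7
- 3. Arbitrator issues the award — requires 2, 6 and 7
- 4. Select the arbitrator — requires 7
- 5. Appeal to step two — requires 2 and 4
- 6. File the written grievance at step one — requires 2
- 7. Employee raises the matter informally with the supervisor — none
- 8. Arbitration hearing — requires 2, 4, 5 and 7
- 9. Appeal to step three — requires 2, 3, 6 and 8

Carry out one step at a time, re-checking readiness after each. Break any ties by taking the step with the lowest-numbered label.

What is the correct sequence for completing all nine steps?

7, 2, 1, 4, 5, 6, 3, 8, 9

7 is the only step with nothing outstanding, so it goes first.
Ready: 2 and 4. 2 has the earlier label → 2.
1, 4 and 6 are all available; 1 has the earlier label → 1.
4 and 6 are both available; 4 has the earlier label → 4.
5 and 6 are both available; 5 has the earlier label → 5.
8 now also ready, so the ready set is {6, 8}; 6 has the earlier label → 6.
3 now also ready, so the ready set is {3, 8}; 3 has the earlier label → 3.
8 needed 2, 4, 5 and 7, now all done → 8.
9 needed 2, 3, 6 and 8, now all done → 9.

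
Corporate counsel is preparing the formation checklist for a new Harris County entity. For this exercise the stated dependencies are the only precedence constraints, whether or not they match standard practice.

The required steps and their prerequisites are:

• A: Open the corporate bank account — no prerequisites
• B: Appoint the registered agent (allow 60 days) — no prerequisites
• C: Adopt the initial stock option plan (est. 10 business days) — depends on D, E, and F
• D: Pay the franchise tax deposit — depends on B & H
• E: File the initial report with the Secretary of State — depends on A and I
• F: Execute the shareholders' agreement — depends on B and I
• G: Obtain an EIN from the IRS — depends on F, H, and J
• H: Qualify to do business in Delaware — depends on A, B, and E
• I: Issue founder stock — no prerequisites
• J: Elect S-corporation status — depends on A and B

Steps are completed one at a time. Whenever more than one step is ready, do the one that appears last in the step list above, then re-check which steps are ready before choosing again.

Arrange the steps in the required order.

I, B, F, A, J, E, H, G, D, C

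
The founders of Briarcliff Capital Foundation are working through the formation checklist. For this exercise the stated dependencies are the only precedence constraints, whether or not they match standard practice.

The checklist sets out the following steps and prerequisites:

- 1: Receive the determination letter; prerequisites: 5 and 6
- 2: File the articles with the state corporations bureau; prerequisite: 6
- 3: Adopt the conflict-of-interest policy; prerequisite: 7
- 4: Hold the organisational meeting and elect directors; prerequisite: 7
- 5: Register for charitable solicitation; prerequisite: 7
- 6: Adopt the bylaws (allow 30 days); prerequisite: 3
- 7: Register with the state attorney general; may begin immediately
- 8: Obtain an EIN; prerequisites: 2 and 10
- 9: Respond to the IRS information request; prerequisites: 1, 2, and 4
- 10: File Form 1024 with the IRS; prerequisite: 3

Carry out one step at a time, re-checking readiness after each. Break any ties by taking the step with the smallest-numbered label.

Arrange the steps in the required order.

7 → 3 → 4 → 5 → 6 → 1 → 2 → 9 → 10 → 8

7 has no prerequisites → 7 first.
3, 4 and 5 are all available; 3 has the earlier label → 3.
Now 4, 5, 6 and 10 have their prerequisites met. 4 has the earlier label, so 4 next.
Now 5, 6 and 10 have their prerequisites met. 5 has the earlier label, so 5 next.
Now 6 and 10 have their prerequisites met. 6 has the earlier label, so 6 next.
1, 2 and 10 are all available; 1 has the earlier label → 1.
Now 2 and 10 have their prerequisites met. 2 has the earlier label, so 2 next.
9 now also ready, so the ready set is {9, 10}; 9 has the earlier label → 9.
Next only 10 has its prerequisites met → 10.
8 needed 2 and 10, now all done → 8.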